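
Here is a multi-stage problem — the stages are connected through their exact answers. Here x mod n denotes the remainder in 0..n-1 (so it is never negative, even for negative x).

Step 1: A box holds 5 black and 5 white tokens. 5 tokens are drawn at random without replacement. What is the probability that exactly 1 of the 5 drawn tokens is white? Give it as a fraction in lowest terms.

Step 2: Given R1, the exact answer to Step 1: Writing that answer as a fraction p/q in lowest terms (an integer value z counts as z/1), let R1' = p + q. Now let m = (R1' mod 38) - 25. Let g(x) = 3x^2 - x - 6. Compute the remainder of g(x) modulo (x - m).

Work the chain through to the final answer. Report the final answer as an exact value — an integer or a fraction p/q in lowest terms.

Step 1: total draws C(10,5) = 252; favorable C(5,1)*C(5,4) = 25; P = 25/252; answer 25/252
Step 2: R1 = 25/252; threaded value p + q = 277; m = -14; remainder = value at the root: 3*(-14)^2 - 1*(-14)^1 - 6 = (588) + (14) + (-6) = 596; answer 596

596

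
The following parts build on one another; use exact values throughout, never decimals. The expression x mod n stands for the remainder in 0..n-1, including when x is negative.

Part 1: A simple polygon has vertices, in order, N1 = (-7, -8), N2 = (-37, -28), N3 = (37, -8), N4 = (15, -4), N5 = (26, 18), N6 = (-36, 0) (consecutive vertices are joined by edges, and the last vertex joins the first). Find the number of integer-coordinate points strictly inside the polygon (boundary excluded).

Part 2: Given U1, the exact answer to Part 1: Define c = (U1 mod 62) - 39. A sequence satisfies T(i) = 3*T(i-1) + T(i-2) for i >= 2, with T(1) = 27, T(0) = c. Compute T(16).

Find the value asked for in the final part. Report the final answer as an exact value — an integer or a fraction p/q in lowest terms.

912037861

Part 1: cross terms: (-7*-28 - -37*-8)=-100, (-37*-8 - 37*-28)=1332, (37*-4 - 15*-8)=-28, (15*18 - 26*-4)=374, (26*0 - -36*18)=648, (-36*-8 - -7*0)=288; twice the area = |2514| = 2514; area = 1257; boundary points = 10 + 2 + 2 + 11 + 2 + 1 = 28; strictly interior points = area - boundary/2 + 1 = 1244; answer 1244
Part 2: U1 = 1244; c = -35; T(2) = 3*(27) + 1*(-35) = 46; iterating: T(2)=46, T(3)=165, T(4)=541, T(5)=1788, T(6)=5905, T(7)=19503, T(8)=64414, T(9)=212745, T(10)=702649, T(11)=2320692, T(12)=7664725, T(13)=25314867, T(14)=83609326, T(15)=276142845, T(16)=912037861; answer 912037861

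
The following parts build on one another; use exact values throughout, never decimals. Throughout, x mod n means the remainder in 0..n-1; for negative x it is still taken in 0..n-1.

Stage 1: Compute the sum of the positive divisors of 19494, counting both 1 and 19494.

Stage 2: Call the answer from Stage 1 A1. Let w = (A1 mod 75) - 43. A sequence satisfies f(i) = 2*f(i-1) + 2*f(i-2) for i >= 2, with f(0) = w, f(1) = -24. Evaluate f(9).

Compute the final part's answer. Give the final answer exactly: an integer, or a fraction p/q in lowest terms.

-55168

Stage 1: 19494 = 2 * 3^3 * 19^2; sigma = (1 + 2) * (1 + 3 + 9 + 27) * (1 + 19 + 361) = 3 * 40 * 381 = 45720; answer 45720
Stage 2: A1 = 45720; w = 2; f(2) = 2*(-24) + 2*(2) = -44; iterating: f(2)=-44, f(3)=-136, f(4)=-360, f(5)=-992, f(6)=-2704, f(7)=-7392, f(8)=-20192, f(9)=-55168; answer -55168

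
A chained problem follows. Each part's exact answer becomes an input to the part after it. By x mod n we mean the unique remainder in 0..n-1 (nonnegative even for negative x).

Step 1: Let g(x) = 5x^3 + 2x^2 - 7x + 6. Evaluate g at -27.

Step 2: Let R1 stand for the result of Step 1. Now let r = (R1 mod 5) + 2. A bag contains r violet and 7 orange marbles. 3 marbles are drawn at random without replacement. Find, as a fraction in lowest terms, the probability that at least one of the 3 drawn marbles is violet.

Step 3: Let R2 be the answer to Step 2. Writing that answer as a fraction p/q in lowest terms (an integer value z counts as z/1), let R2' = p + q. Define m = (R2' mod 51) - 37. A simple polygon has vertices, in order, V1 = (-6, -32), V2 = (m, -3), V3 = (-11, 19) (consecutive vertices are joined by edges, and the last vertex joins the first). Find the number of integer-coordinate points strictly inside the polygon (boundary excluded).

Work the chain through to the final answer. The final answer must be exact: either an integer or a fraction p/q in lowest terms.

Step 1: 5*(-27)^3 + 2*(-27)^2 - 7*(-27)^1 + 6 = (-98415) + (1458) + (189) + (6) = -96762; answer -96762
Step 2: R1 = -96762; r = 5; total draws C(12,3) = 220; complement C(7,3) = 35; favorable 220 - 35 = 185; P = 37/44; answer 37/44
Step 3: R2 = 37/44; threaded value p + q = 81; m = -7; cross terms: (-6*-3 - -7*-32)=-206, (-7*19 - -11*-3)=-166, (-11*-32 - -6*19)=466; twice the area = |94| = 94; area = 47; boundary points = 1 + 2 + 1 = 4; strictly interior points = area - boundary/2 + 1 = 46; answer 46

46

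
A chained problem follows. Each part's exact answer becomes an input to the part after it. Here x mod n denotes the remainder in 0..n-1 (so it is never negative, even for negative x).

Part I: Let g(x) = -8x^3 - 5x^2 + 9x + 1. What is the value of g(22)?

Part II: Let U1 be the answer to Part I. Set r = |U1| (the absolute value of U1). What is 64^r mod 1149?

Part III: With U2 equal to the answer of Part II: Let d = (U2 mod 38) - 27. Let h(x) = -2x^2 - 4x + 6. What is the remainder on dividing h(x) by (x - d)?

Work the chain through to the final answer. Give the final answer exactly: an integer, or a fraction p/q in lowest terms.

-234

Part I: -8*(22)^3 - 5*(22)^2 + 9*(22)^1 + 1 = (-85184) + (-2420) + (198) + (1) = -87405; answer -87405
Part II: U1 = -87405; r = 87405; squarings mod 1149: 64^1=64, 64^2=649, 64^4=667, 64^8=226, 64^16=520, 64^32=385, 64^64=4, 64^128=16, 64^256=256, 64^512=43, 64^1024=700, 64^2048=526, 64^4096=916, 64^8192=286, 64^16384=217, 64^32768=1129, 64^65536=400; 64^87405 = 64^1 * 64^4 * 64^8 * 64^32 * 64^64 * 64^256 * 64^1024 * 64^4096 * 64^16384 * 64^65536 = 433 (mod 1149); answer 433
Part III: U2 = 433; d = -12; remainder = value at the root: -2*(-12)^2 - 4*(-12)^1 + 6 = (-288) + (48) + (6) = -234; answer -234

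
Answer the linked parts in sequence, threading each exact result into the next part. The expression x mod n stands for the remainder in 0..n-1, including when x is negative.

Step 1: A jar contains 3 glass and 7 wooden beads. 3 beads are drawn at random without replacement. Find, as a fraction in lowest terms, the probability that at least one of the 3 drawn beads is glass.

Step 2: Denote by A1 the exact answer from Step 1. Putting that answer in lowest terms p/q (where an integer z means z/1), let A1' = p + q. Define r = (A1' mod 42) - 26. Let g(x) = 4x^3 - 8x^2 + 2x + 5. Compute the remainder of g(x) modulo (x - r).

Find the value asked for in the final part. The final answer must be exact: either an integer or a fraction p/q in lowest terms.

11735

Step 1: total draws C(10,3) = 120; complement C(7,3) = 35; favorable 120 - 35 = 85; P = 17/24; answer 17/24
Step 2: A1 = 17/24; threaded value p + q = 41; r = 15; remainder = value at the root: 4*(15)^3 - 8*(15)^2 + 2*(15)^1 + 5 = (13500) + (-1800) + (30) + (5) = 11735; answer 11735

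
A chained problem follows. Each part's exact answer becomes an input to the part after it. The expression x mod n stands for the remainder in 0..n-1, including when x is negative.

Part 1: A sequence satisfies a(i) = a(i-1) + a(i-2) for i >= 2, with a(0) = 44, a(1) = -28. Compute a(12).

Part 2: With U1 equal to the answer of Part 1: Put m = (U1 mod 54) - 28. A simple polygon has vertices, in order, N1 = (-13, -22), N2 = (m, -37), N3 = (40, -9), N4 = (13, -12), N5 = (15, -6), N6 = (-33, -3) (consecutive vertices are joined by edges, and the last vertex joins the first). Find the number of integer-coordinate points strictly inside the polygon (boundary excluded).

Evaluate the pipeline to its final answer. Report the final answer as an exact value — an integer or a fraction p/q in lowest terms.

Part 1: a(2) = 1*(-28) + 1*(44) = 16; iterating: a(2)=16, a(3)=-12, a(4)=4, a(5)=-8, a(6)=-4, a(7)=-12, a(8)=-16, a(9)=-28, a(10)=-44, a(11)=-72, a(12)=-116; answer -116
Part 2: U1 = -116; m = 18; cross terms: (-13*-37 - 18*-22)=877, (18*-9 - 40*-37)=1318, (40*-12 - 13*-9)=-363, (13*-6 - 15*-12)=102, (15*-3 - -33*-6)=-243, (-33*-22 - -13*-3)=687; twice the area = |2378| = 2378; area = 1189; boundary points = 1 + 2 + 3 + 2 + 3 + 1 = 12; strictly interior points = area - boundary/2 + 1 = 1184; answer 1184

1184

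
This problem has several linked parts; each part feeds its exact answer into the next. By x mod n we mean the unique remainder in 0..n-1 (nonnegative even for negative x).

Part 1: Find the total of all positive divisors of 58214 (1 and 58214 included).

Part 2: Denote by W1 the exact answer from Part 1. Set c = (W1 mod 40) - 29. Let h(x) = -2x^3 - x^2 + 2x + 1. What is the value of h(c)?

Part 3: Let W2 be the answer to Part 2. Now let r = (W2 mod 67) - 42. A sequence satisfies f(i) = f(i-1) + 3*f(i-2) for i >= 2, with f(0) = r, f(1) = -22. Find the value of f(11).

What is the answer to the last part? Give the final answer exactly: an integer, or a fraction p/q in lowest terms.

Part 1: 58214 = 2 * 13 * 2239; sigma = (1 + 2) * (1 + 13) * (1 + 2239) = 3 * 14 * 2240 = 94080; answer 94080
Part 2: W1 = 94080; c = -29; -2*(-29)^3 - 1*(-29)^2 + 2*(-29)^1 + 1 = (48778) + (-841) + (-58) + (1) = 47880; answer 47880
Part 3: W2 = 47880; r = 0; f(2) = 1*(-22) + 3*(0) = -22; iterating: f(2)=-22, f(3)=-88, f(4)=-154, f(5)=-418, f(6)=-880, f(7)=-2134, f(8)=-4774, f(9)=-11176, f(10)=-25498, f(11)=-59026; answer -59026

-59026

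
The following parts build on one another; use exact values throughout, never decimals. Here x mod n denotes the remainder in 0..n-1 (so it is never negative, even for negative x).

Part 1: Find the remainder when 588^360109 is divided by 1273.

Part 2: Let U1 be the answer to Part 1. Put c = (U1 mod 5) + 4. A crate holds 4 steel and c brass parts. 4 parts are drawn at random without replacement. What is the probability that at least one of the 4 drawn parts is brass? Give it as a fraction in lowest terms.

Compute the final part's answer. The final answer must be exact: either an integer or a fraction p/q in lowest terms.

209/210

Part 1: squarings mod 1273: 588^1=588, 588^2=761, 588^4=1179, 588^8=1198, 588^16=533, 588^32=210, 588^64=818, 588^128=799, 588^256=628, 588^512=1027, 588^1024=685, 588^2048=761, 588^4096=1179, 588^8192=1198, 588^16384=533, 588^32768=210, 588^65536=818, 588^131072=799, 588^262144=628; 588^360109 = 588^1 * 588^4 * 588^8 * 588^32 * 588^128 * 588^512 * 588^1024 * 588^2048 * 588^4096 * 588^8192 * 588^16384 * 588^65536 * 588^262144 = 512 (mod 1273); answer 512
Part 2: U1 = 512; c = 6; total draws C(10,4) = 210; complement C(4,4) = 1; favorable 210 - 1 = 209; P = 209/210; answer 209/210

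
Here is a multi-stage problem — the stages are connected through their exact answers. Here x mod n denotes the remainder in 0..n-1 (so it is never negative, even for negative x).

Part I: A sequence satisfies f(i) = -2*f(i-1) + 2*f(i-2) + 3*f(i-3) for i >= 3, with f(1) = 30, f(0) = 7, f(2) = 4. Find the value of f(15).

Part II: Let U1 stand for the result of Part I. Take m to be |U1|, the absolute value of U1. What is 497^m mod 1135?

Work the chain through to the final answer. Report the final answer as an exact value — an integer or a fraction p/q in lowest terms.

77

Part I: f(3) = -2*(4) + 2*(30) + 3*(7) = 73; iterating: f(3)=73, f(4)=-48, f(5)=254, f(6)=-385, f(7)=1134, f(8)=-2276, f(9)=5665, f(10)=-12480, f(11)=29462, f(12)=-66889, f(13)=155262, f(14)=-355916, f(15)=821689; answer 821689
Part II: U1 = 821689; m = 821689; squarings mod 1135: 497^1=497, 497^2=714, 497^4=181, 497^8=981, 497^16=1016, 497^32=541, 497^64=986, 497^128=636, 497^256=436, 497^512=551, 497^1024=556, 497^2048=416, 497^4096=536, 497^8192=141, 497^16384=586, 497^32768=626, 497^65536=301, 497^131072=936, 497^262144=1011, 497^524288=621; 497^821689 = 497^1 * 497^8 * 497^16 * 497^32 * 497^128 * 497^256 * 497^2048 * 497^32768 * 497^262144 * 497^524288 = 77 (mod 1135); answer 77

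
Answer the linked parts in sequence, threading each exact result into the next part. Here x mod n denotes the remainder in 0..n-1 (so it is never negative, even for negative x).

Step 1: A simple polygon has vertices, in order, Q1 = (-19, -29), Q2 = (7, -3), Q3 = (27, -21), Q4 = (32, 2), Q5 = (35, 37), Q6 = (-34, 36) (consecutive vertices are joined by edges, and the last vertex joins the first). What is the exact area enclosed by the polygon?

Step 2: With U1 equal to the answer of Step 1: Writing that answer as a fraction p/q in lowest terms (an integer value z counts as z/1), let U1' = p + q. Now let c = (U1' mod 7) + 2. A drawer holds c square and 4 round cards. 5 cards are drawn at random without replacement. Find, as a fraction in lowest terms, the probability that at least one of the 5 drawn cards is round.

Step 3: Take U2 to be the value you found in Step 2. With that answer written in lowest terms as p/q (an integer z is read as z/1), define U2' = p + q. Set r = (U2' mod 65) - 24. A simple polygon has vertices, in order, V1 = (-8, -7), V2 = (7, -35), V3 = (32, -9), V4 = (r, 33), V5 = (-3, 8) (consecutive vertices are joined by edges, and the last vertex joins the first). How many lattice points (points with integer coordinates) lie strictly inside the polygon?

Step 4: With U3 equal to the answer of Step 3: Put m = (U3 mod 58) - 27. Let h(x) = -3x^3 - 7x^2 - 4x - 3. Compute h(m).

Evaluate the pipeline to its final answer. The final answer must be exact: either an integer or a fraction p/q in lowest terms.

-7829

Step 1: cross terms: (-19*-3 - 7*-29)=260, (7*-21 - 27*-3)=-66, (27*2 - 32*-21)=726, (32*37 - 35*2)=1114, (35*36 - -34*37)=2518, (-34*-29 - -19*36)=1670; twice the area = |6222| = 6222; area = 3111; answer 3111
Step 2: U1 = 3111; threaded value p + q = 3112; c = 6; total draws C(10,5) = 252; complement C(6,5) = 6; favorable 252 - 6 = 246; P = 41/42; answer 41/42
Step 3: U2 = 41/42; threaded value p + q = 83; r = -6; cross terms: (-8*-35 - 7*-7)=329, (7*-9 - 32*-35)=1057, (32*33 - -6*-9)=1002, (-6*8 - -3*33)=51, (-3*-7 - -8*8)=85; twice the area = |2524| = 2524; area = 1262; boundary points = 1 + 1 + 2 + 1 + 5 = 10; strictly interior points = area - boundary/2 + 1 = 1258; answer 1258
Step 4: U3 = 1258; m = 13; -3*(13)^3 - 7*(13)^2 - 4*(13)^1 - 3 = (-6591) + (-1183) + (-52) + (-3) = -7829; answer -7829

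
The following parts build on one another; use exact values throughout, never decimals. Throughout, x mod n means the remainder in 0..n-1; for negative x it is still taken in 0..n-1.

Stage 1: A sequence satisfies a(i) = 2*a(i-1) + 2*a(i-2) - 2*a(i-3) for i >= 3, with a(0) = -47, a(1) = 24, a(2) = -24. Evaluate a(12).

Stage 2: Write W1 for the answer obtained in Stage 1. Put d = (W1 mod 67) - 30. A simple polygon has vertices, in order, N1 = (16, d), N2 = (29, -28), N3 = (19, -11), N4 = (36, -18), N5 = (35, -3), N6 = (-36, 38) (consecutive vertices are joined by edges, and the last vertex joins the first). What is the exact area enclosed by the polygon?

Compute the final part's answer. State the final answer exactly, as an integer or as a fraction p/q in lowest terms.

Stage 1: a(3) = 2*(-24) + 2*(24) - 2*(-47) = 94; iterating: a(3)=94, a(4)=92, a(5)=420, a(6)=836, a(7)=2328, a(8)=5488, a(9)=13960, a(10)=34240, a(11)=85424, a(12)=211408; answer 211408
Stage 2: W1 = 211408; d = -7; cross terms: (16*-28 - 29*-7)=-245, (29*-11 - 19*-28)=213, (19*-18 - 36*-11)=54, (36*-3 - 35*-18)=522, (35*38 - -36*-3)=1222, (-36*-7 - 16*38)=-356; twice the area = |1410| = 1410; area = 705; answer 705

705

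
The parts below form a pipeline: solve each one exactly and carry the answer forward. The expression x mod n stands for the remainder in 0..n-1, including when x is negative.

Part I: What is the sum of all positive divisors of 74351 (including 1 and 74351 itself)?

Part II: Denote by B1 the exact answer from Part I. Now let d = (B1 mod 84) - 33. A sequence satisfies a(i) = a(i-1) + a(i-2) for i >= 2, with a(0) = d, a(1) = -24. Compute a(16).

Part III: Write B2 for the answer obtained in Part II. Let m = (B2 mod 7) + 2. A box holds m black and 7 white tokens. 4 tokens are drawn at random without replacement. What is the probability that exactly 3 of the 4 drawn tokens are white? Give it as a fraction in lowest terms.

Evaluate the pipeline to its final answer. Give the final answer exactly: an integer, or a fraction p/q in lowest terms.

42/143

Part I: 74351 = 149 * 499; sigma = (1 + 149) * (1 + 499) = 150 * 500 = 75000; answer 75000
Part II: B1 = 75000; d = 39; a(2) = 1*(-24) + 1*(39) = 15; iterating: a(2)=15, a(3)=-9, a(4)=6, a(5)=-3, a(6)=3, a(7)=0, a(8)=3, a(9)=3, a(10)=6, a(11)=9, a(12)=15, a(13)=24, a(14)=39, a(15)=63, a(16)=102; answer 102
Part III: B2 = 102; m = 6; total draws C(13,4) = 715; favorable C(7,3)*C(6,1) = 210; P = 42/143; answer 42/143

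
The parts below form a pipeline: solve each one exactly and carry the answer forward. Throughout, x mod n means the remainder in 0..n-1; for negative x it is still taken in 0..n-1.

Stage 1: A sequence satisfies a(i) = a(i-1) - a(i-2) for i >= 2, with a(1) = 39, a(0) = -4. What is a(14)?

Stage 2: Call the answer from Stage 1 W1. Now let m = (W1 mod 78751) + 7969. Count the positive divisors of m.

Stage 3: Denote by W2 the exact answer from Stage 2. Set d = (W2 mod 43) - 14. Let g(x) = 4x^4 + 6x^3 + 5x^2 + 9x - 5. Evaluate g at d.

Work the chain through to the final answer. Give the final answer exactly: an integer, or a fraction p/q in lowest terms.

13555

Stage 1: a(2) = 1*(39) - 1*(-4) = 43; iterating: a(2)=43, a(3)=4, a(4)=-39, a(5)=-43, a(6)=-4, a(7)=39, a(8)=43, a(9)=4, a(10)=-39, a(11)=-43, a(12)=-4, a(13)=39, a(14)=43; answer 43
Stage 2: W1 = 43; m = 8012; 8012 = 2^2 * 2003; number of divisors = (2+1) * (1+1) = 6; answer 6
Stage 3: W2 = 6; d = -8; 4*(-8)^4 + 6*(-8)^3 + 5*(-8)^2 + 9*(-8)^1 - 5 = (16384) + (-3072) + (320) + (-72) + (-5) = 13555; answer 13555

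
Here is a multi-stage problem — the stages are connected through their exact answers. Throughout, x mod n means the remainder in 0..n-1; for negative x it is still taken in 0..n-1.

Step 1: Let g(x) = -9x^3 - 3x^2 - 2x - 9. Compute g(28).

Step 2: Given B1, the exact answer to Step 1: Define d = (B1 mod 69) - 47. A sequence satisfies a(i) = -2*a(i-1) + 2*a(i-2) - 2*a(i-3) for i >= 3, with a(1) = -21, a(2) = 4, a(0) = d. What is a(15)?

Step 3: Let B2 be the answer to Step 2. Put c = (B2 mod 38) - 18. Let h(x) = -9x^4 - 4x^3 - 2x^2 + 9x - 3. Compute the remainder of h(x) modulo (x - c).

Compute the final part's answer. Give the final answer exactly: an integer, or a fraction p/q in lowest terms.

-2559

Step 1: -9*(28)^3 - 3*(28)^2 - 2*(28)^1 - 9 = (-197568) + (-2352) + (-56) + (-9) = -199985; answer -199985
Step 2: B1 = -199985; d = -1; a(3) = -2*(4) + 2*(-21) - 2*(-1) = -48; iterating: a(3)=-48, a(4)=146, a(5)=-396, a(6)=1180, a(7)=-3444, a(8)=10040, a(9)=-29328, a(10)=85624, a(11)=-249984, a(12)=729872, a(13)=-2130960, a(14)=6221632, a(15)=-18164928; answer -18164928
Step 3: B2 = -18164928; c = 4; remainder = value at the root: -9*(4)^4 - 4*(4)^3 - 2*(4)^2 + 9*(4)^1 - 3 = (-2304) + (-256) + (-32) + (36) + (-3) = -2559; answer -2559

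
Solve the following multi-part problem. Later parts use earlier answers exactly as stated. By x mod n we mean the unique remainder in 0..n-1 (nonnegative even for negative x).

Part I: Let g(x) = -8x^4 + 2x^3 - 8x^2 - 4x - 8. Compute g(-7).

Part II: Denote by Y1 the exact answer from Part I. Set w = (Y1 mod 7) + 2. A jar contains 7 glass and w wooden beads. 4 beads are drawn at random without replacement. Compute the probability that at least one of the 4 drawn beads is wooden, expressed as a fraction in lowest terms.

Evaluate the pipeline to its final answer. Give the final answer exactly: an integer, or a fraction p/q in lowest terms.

Part I: -8*(-7)^4 + 2*(-7)^3 - 8*(-7)^2 - 4*(-7)^1 - 8 = (-19208) + (-686) + (-392) + (28) + (-8) = -20266; answer -20266
Part II: Y1 = -20266; w = 8; total draws C(15,4) = 1365; complement C(7,4) = 35; favorable 1365 - 35 = 1330; P = 38/39; answer 38/39

38/39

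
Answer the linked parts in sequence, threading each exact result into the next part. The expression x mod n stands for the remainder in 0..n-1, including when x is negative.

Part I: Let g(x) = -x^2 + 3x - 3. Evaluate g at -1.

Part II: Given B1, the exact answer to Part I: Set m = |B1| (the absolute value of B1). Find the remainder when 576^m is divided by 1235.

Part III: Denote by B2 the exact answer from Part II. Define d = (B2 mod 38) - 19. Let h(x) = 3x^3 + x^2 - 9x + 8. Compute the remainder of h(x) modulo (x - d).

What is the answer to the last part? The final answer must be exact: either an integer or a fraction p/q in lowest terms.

Part I: -1*(-1)^2 + 3*(-1)^1 - 3 = (-1) + (-3) + (-3) = -7; answer -7
Part II: B1 = -7; m = 7; squarings mod 1235: 576^1=576, 576^2=796, 576^4=61; 576^7 = 576^1 * 576^2 * 576^4 = 446 (mod 1235); answer 446
Part III: B2 = 446; d = 9; remainder = value at the root: 3*(9)^3 + 1*(9)^2 - 9*(9)^1 + 8 = (2187) + (81) + (-81) + (8) = 2195; answer 2195

2195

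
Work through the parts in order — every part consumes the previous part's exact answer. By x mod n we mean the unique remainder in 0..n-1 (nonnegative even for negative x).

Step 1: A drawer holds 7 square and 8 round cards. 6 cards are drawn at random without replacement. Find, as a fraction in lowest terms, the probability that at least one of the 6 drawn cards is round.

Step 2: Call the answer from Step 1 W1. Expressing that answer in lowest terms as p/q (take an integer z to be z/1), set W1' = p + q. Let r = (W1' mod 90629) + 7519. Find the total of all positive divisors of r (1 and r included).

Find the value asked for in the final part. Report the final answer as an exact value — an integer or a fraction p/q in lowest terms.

Step 1: total draws C(15,6) = 5005; complement C(7,6) = 7; favorable 5005 - 7 = 4998; P = 714/715; answer 714/715
Step 2: W1 = 714/715; threaded value p + q = 1429; r = 8948; 8948 = 2^2 * 2237; sigma = (1 + 2 + 4) * (1 + 2237) = 7 * 2238 = 15666; answer 15666

15666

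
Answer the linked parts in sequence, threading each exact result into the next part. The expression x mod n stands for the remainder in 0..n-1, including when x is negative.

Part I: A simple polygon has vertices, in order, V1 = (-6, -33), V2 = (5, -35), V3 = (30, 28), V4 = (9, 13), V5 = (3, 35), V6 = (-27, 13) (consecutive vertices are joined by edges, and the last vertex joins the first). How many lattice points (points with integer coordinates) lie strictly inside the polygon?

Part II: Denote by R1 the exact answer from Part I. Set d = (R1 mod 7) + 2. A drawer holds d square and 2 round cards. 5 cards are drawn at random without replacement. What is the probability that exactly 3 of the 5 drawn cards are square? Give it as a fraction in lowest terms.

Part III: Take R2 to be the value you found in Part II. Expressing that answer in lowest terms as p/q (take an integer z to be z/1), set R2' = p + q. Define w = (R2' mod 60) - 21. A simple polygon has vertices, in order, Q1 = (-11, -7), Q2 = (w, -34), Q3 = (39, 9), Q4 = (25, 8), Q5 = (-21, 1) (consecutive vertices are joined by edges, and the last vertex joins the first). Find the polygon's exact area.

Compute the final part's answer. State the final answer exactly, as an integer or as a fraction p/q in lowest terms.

Part I: cross terms: (-6*-35 - 5*-33)=375, (5*28 - 30*-35)=1190, (30*13 - 9*28)=138, (9*35 - 3*13)=276, (3*13 - -27*35)=984, (-27*-33 - -6*13)=969; twice the area = |3932| = 3932; area = 1966; boundary points = 1 + 1 + 3 + 2 + 2 + 1 = 10; strictly interior points = area - boundary/2 + 1 = 1962; answer 1962
Part II: R1 = 1962; d = 4; total draws C(6,5) = 6; favorable C(4,3)*C(2,2) = 4; P = 2/3; answer 2/3
Part III: R2 = 2/3; threaded value p + q = 5; w = -16; cross terms: (-11*-34 - -16*-7)=262, (-16*9 - 39*-34)=1182, (39*8 - 25*9)=87, (25*1 - -21*8)=193, (-21*-7 - -11*1)=158; twice the area = |1882| = 1882; area = 941; answer 941

941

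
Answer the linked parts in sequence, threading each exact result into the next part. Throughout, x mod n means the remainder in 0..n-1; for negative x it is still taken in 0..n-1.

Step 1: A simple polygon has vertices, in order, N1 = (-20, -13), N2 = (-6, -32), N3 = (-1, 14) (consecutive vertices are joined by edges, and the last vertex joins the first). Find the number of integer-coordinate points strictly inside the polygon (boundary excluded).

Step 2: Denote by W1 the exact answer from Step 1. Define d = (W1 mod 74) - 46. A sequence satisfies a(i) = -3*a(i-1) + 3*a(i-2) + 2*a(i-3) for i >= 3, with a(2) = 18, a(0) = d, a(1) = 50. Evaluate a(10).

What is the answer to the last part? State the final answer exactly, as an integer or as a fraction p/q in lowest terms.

Step 1: cross terms: (-20*-32 - -6*-13)=562, (-6*14 - -1*-32)=-116, (-1*-13 - -20*14)=293; twice the area = |739| = 739; area = 739/2; boundary points = 1 + 1 + 1 = 3; strictly interior points = area - boundary/2 + 1 = 369; answer 369
Step 2: W1 = 369; d = 27; a(3) = -3*(18) + 3*(50) + 2*(27) = 150; iterating: a(3)=150, a(4)=-296, a(5)=1374, a(6)=-4710, a(7)=17660, a(8)=-64362, a(9)=236646, a(10)=-867704; answer -867704

-867704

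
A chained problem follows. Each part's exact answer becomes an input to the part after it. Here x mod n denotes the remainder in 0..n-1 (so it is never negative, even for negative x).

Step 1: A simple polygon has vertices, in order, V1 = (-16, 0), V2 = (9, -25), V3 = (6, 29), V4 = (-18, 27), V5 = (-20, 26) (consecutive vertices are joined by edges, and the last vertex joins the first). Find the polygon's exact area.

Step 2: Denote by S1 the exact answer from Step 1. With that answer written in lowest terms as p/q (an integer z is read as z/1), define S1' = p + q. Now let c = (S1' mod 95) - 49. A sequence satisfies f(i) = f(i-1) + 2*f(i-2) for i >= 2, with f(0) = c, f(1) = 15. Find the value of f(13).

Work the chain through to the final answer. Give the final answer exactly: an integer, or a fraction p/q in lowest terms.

139245

Step 1: cross terms: (-16*-25 - 9*0)=400, (9*29 - 6*-25)=411, (6*27 - -18*29)=684, (-18*26 - -20*27)=72, (-20*0 - -16*26)=416; twice the area = |1983| = 1983; area = 1983/2; answer 1983/2
Step 2: S1 = 1983/2; threaded value p + q = 1985; c = 36; f(2) = 1*(15) + 2*(36) = 87; iterating: f(2)=87, f(3)=117, f(4)=291, f(5)=525, f(6)=1107, f(7)=2157, f(8)=4371, f(9)=8685, f(10)=17427, f(11)=34797, f(12)=69651, f(13)=139245; answer 139245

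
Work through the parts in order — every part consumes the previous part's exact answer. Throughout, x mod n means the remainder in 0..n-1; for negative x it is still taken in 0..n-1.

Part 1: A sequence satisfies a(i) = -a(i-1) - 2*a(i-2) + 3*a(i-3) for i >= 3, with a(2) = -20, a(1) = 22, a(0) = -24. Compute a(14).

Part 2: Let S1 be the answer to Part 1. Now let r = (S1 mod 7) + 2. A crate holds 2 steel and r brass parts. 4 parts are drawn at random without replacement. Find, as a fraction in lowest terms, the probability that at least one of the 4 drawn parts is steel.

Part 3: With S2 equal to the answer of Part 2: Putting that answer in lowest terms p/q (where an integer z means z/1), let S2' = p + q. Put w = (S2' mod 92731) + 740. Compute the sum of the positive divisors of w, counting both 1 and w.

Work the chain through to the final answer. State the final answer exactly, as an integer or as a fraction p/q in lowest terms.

Part 1: a(3) = -1*(-20) - 2*(22) + 3*(-24) = -96; iterating: a(3)=-96, a(4)=202, a(5)=-70, a(6)=-622, a(7)=1368, a(8)=-334, a(9)=-4268, a(10)=9040, a(11)=-1506, a(12)=-29378, a(13)=59510, a(14)=-5272; answer -5272
Part 2: S1 = -5272; r = 8; total draws C(10,4) = 210; complement C(8,4) = 70; favorable 210 - 70 = 140; P = 2/3; answer 2/3
Part 3: S2 = 2/3; threaded value p + q = 5; w = 745; 745 = 5 * 149; sigma = (1 + 5) * (1 + 149) = 6 * 150 = 900; answer 900

900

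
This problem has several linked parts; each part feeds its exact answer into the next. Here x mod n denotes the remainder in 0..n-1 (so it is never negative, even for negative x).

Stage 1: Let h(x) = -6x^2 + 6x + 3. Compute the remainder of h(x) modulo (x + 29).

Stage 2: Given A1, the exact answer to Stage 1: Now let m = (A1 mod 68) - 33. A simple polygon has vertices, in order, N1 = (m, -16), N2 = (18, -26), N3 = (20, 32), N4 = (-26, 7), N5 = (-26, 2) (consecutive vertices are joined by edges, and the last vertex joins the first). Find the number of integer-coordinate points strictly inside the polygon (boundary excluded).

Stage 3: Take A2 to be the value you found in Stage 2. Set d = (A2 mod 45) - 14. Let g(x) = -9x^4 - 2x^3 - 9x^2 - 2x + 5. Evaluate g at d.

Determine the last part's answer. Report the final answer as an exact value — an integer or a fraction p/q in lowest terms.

-12427

Stage 1: remainder = value at the root: -6*(-29)^2 + 6*(-29)^1 + 3 = (-5046) + (-174) + (3) = -5217; answer -5217
Stage 2: A1 = -5217; m = -14; cross terms: (-14*-26 - 18*-16)=652, (18*32 - 20*-26)=1096, (20*7 - -26*32)=972, (-26*2 - -26*7)=130, (-26*-16 - -14*2)=444; twice the area = |3294| = 3294; area = 1647; boundary points = 2 + 2 + 1 + 5 + 6 = 16; strictly interior points = area - boundary/2 + 1 = 1640; answer 1640
Stage 3: A2 = 1640; d = 6; -9*(6)^4 - 2*(6)^3 - 9*(6)^2 - 2*(6)^1 + 5 = (-11664) + (-432) + (-324) + (-12) + (5) = -12427; answer -12427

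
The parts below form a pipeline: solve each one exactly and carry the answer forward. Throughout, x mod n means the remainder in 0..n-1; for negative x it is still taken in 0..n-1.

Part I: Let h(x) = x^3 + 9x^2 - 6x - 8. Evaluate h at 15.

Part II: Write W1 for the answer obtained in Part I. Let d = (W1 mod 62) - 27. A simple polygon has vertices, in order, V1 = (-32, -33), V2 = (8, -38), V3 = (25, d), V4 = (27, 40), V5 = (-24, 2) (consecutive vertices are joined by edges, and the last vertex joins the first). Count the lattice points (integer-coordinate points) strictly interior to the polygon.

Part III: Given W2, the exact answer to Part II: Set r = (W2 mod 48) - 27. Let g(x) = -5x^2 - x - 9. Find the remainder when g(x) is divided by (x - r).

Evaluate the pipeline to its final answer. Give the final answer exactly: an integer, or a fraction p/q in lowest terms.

Part I: 1*(15)^3 + 9*(15)^2 - 6*(15)^1 - 8 = (3375) + (2025) + (-90) + (-8) = 5302; answer 5302
Part II: W1 = 5302; d = 5; cross terms: (-32*-38 - 8*-33)=1480, (8*5 - 25*-38)=990, (25*40 - 27*5)=865, (27*2 - -24*40)=1014, (-24*-33 - -32*2)=856; twice the area = |5205| = 5205; area = 5205/2; boundary points = 5 + 1 + 1 + 1 + 1 = 9; strictly interior points = area - boundary/2 + 1 = 2599; answer 2599
Part III: W2 = 2599; r = -20; remainder = value at the root: -5*(-20)^2 - 1*(-20)^1 - 9 = (-2000) + (20) + (-9) = -1989; answer -1989

-1989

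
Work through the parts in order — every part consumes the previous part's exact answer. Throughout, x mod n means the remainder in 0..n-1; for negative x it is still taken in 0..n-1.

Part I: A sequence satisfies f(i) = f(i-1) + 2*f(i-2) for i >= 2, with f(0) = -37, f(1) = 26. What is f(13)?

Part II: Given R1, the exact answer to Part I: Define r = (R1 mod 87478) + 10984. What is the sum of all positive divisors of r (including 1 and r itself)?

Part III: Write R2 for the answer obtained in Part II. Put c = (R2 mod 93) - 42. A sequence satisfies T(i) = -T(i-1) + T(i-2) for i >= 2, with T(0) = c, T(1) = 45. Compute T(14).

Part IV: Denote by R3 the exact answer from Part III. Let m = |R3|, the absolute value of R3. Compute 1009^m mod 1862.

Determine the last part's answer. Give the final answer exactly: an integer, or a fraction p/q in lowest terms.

1

Part I: f(2) = 1*(26) + 2*(-37) = -48; iterating: f(2)=-48, f(3)=4, f(4)=-92, f(5)=-84, f(6)=-268, f(7)=-436, f(8)=-972, f(9)=-1844, f(10)=-3788, f(11)=-7476, f(12)=-15052, f(13)=-30004; answer -30004
Part II: R1 = -30004; r = 68458; 68458 = 2 * 13 * 2633; sigma = (1 + 2) * (1 + 13) * (1 + 2633) = 3 * 14 * 2634 = 110628; answer 110628
Part III: R2 = 110628; c = 9; T(2) = -1*(45) + 1*(9) = -36; iterating: T(2)=-36, T(3)=81, T(4)=-117, T(5)=198, T(6)=-315, T(7)=513, T(8)=-828, T(9)=1341, T(10)=-2169, T(11)=3510, T(12)=-5679, T(13)=9189, T(14)=-14868; answer -14868
Part IV: R3 = -14868; m = 14868; squarings mod 1862: 1009^1=1009, 1009^2=1429, 1009^4=1289, 1009^8=617, 1009^16=841, 1009^32=1583, 1009^64=1499, 1009^128=1429, 1009^256=1289, 1009^512=617, 1009^1024=841, 1009^2048=1583, 1009^4096=1499, 1009^8192=1429; 1009^14868 = 1009^4 * 1009^16 * 1009^512 * 1009^2048 * 1009^4096 * 1009^8192 = 1 (mod 1862); answer 1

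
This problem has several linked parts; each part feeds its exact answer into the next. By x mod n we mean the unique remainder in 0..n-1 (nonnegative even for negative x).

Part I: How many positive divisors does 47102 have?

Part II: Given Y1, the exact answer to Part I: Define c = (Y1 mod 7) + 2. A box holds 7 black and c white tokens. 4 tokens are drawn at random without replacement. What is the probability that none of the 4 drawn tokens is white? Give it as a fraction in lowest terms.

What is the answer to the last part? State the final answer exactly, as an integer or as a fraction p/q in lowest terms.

1/6

Part I: 47102 = 2 * 11 * 2141; number of divisors = (1+1) * (1+1) * (1+1) = 8; answer 8
Part II: Y1 = 8; c = 3; total draws C(10,4) = 210; favorable C(7,4) = 35; P = 1/6; answer 1/6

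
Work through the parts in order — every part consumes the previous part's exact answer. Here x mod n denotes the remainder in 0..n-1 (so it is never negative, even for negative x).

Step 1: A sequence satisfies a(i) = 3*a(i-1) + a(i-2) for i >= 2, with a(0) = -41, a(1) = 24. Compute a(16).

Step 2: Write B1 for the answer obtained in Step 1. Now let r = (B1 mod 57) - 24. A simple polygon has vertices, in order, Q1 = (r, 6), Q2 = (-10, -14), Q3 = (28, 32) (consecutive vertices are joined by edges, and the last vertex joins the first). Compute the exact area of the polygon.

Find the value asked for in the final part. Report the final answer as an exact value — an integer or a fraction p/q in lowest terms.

Step 1: a(2) = 3*(24) + 1*(-41) = 31; iterating: a(2)=31, a(3)=117, a(4)=382, a(5)=1263, a(6)=4171, a(7)=13776, a(8)=45499, a(9)=150273, a(10)=496318, a(11)=1639227, a(12)=5413999, a(13)=17881224, a(14)=59057671, a(15)=195054237, a(16)=644220382; answer 644220382
Step 2: B1 = 644220382; r = 31; cross terms: (31*-14 - -10*6)=-374, (-10*32 - 28*-14)=72, (28*6 - 31*32)=-824; twice the area = |-1126| = 1126; area = 563; answer 563

563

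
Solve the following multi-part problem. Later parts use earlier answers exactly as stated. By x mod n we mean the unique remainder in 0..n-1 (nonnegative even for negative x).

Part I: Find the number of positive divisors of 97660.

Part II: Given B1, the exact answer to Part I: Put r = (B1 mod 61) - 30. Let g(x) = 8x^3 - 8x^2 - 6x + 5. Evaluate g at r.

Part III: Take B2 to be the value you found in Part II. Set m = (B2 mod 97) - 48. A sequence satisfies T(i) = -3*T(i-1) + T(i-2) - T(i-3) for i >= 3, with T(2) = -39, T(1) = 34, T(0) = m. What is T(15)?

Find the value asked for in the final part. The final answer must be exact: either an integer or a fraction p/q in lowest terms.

Part I: 97660 = 2^2 * 5 * 19 * 257; number of divisors = (2+1) * (1+1) * (1+1) * (1+1) = 24; answer 24
Part II: B1 = 24; r = -6; 8*(-6)^3 - 8*(-6)^2 - 6*(-6)^1 + 5 = (-1728) + (-288) + (36) + (5) = -1975; answer -1975
Part III: B2 = -1975; m = 14; T(3) = -3*(-39) + 1*(34) - 1*(14) = 137; iterating: T(3)=137, T(4)=-484, T(5)=1628, T(6)=-5505, T(7)=18627, T(8)=-63014, T(9)=213174, T(10)=-721163, T(11)=2439677, T(12)=-8253368, T(13)=27920944, T(14)=-94455877, T(15)=319541943; answer 319541943

319541943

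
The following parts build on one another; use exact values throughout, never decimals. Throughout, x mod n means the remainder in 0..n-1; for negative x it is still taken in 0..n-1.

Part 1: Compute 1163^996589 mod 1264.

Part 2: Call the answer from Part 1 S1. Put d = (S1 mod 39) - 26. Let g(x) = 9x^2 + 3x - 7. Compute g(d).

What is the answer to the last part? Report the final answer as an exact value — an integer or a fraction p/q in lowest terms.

Part 1: squarings mod 1264: 1163^1=1163, 1163^2=89, 1163^4=337, 1163^8=1073, 1163^16=1089, 1163^32=289, 1163^64=97, 1163^128=561, 1163^256=1249, 1163^512=225, 1163^1024=65, 1163^2048=433, 1163^4096=417, 1163^8192=721, 1163^16384=337, 1163^32768=1073, 1163^65536=1089, 1163^131072=289, 1163^262144=97, 1163^524288=561; 1163^996589 = 1163^1 * 1163^4 * 1163^8 * 1163^32 * 1163^64 * 1163^128 * 1163^1024 * 1163^4096 * 1163^8192 * 1163^65536 * 1163^131072 * 1163^262144 * 1163^524288 = 331 (mod 1264); answer 331
Part 2: S1 = 331; d = -7; 9*(-7)^2 + 3*(-7)^1 - 7 = (441) + (-21) + (-7) = 413; answer 413

413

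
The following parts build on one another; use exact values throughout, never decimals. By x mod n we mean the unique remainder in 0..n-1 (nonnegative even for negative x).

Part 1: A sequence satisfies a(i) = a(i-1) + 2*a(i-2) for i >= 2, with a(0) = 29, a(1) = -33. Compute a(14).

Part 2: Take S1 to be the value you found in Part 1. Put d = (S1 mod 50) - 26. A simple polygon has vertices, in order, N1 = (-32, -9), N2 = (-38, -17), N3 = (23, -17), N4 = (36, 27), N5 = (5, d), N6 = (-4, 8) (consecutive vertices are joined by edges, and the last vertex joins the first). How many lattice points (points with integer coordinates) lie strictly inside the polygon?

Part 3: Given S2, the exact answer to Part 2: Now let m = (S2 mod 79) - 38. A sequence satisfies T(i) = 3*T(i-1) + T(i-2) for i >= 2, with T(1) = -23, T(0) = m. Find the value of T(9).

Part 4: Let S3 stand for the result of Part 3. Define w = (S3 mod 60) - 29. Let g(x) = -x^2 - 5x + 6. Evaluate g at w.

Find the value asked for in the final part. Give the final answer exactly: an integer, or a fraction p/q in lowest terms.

-494

Part 1: a(2) = 1*(-33) + 2*(29) = 25; iterating: a(2)=25, a(3)=-41, a(4)=9, a(5)=-73, a(6)=-55, a(7)=-201, a(8)=-311, a(9)=-713, a(10)=-1335, a(11)=-2761, a(12)=-5431, a(13)=-10953, a(14)=-21815; answer -21815
Part 2: S1 = -21815; d = 9; cross terms: (-32*-17 - -38*-9)=202, (-38*-17 - 23*-17)=1037, (23*27 - 36*-17)=1233, (36*9 - 5*27)=189, (5*8 - -4*9)=76, (-4*-9 - -32*8)=292; twice the area = |3029| = 3029; area = 3029/2; boundary points = 2 + 61 + 1 + 1 + 1 + 1 = 67; strictly interior points = area - boundary/2 + 1 = 1482; answer 1482
Part 3: S2 = 1482; m = 22; T(2) = 3*(-23) + 1*(22) = -47; iterating: T(2)=-47, T(3)=-164, T(4)=-539, T(5)=-1781, T(6)=-5882, T(7)=-19427, T(8)=-64163, T(9)=-211916; answer -211916
Part 4: S3 = -211916; w = -25; -1*(-25)^2 - 5*(-25)^1 + 6 = (-625) + (125) + (6) = -494; answer -494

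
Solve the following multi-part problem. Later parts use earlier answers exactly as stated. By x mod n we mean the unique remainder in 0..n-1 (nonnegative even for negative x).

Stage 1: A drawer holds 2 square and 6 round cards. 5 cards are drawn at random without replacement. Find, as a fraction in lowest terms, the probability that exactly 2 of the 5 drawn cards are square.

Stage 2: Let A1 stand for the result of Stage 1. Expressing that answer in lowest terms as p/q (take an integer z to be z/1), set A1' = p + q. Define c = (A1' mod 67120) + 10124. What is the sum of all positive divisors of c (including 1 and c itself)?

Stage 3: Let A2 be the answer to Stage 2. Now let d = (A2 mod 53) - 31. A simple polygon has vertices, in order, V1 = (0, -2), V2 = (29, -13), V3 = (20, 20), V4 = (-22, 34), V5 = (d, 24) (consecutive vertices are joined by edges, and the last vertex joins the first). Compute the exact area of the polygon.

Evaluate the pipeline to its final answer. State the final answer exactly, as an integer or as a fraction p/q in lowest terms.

781

Stage 1: total draws C(8,5) = 56; favorable C(2,2)*C(6,3) = 20; P = 5/14; answer 5/14
Stage 2: A1 = 5/14; threaded value p + q = 19; c = 10143; 10143 = 3^2 * 7^2 * 23; sigma = (1 + 3 + 9) * (1 + 7 + 49) * (1 + 23) = 13 * 57 * 24 = 17784; answer 17784
Stage 3: A2 = 17784; d = -2; cross terms: (0*-13 - 29*-2)=58, (29*20 - 20*-13)=840, (20*34 - -22*20)=1120, (-22*24 - -2*34)=-460, (-2*-2 - 0*24)=4; twice the area = |1562| = 1562; area = 781; answer 781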